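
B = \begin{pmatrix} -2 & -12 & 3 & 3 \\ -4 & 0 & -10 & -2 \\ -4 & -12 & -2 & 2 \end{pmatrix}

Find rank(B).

2

Row reduce to echelon form.
R2 ← R2 − (2)·R1: [0, 24, -16, -8]
R3 ← R3 − (2)·R1: [0, 12, -8, -4]
R3 ← R3 − (1/2)·R2: [0, 0, 0, 0]
Echelon form has 2 nonzero rows, so rank(B) = 2.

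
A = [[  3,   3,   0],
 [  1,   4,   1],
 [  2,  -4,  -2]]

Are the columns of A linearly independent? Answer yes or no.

Row reduce A to echelon form.
R2 ← R2 − (1/3)·R1: [0, 3, 1]
R3 ← R3 − (2/3)·R1: [0, -6, -2]
R3 ← R3 + (2)·R2: [0, 0, 0]
2 pivots among 3 columns.
Only 2 < 3 pivot columns, so the columns are linearly dependent.

no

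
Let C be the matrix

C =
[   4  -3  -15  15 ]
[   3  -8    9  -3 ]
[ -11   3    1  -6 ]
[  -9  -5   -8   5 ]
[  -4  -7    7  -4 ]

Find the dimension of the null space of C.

0

Row reduce to echelon form.
R2 ← R2 − (3/4)·R1: [0, -23/4, 81/4, -57/4]
R3 ← R3 + (11/4)·R1: [0, -21/4, -161/4, 141/4]
R4 ← R4 + (9/4)·R1: [0, -47/4, -167/4, 155/4]
R5 ← R5 + R1: [0, -10, -8, 11]
R3 ← R3 − (21/23)·R2: [0, 0, -1351/23, 1110/23]
R4 ← R4 − (47/23)·R2: [0, 0, -1912/23, 1561/23]
R5 ← R5 − (40/23)·R2: [0, 0, -994/23, 823/23]
R4 ← R4 − (1912/1351)·R3: [0, 0, 0, -583/1351]
R5 ← R5 − (142/193)·R3: [0, 0, 0, 53/193]
R5 ← R5 + (7/11)·R4: [0, 0, 0, 0]
4 nonzero rows, so rank(C) = 4.
C has 4 columns; by rank–nullity, nullity = 4 − 4 = 0.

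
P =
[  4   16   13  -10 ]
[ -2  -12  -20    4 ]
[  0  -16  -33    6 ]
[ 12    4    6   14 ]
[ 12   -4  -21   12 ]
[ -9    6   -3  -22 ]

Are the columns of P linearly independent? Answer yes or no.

no

Row reduce P to echelon form.
R2 ← R2 + (1/2)·R1: [0, -4, -27/2, -1]
R4 ← R4 − (3)·R1: [0, -44, -33, 44]
R5 ← R5 − (3)·R1: [0, -52, -60, 42]
R6 ← R6 + (9/4)·R1: [0, 42, 105/4, -89/2]
R3 ← R3 − (4)·R2: [0, 0, 21, 10]
R4 ← R4 − (11)·R2: [0, 0, 231/2, 55]
R5 ← R5 − (13)·R2: [0, 0, 231/2, 55]
R6 ← R6 + (21/2)·R2: [0, 0, -231/2, -55]
R4 ← R4 − (11/2)·R3: [0, 0, 0, 0]
R5 ← R5 − (11/2)·R3: [0, 0, 0, 0]
R6 ← R6 + (11/2)·R3: [0, 0, 0, 0]
3 pivots among 4 columns.
Only 3 < 4 pivot columns, so the columns are linearly dependent.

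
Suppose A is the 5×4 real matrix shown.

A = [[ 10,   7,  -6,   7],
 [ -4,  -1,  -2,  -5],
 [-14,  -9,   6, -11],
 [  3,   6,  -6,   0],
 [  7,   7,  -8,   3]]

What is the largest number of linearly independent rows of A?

Row reduce to echelon form.
R2 ← R2 + (2/5)·R1: [0, 9/5, -22/5, -11/5]
R3 ← R3 + (7/5)·R1: [0, 4/5, -12/5, -6/5]
R4 ← R4 − (3/10)·R1: [0, 39/10, -21/5, -21/10]
R5 ← R5 − (7/10)·R1: [0, 21/10, -19/5, -19/10]
R3 ← R3 − (4/9)·R2: [0, 0, -4/9, -2/9]
R4 ← R4 − (13/6)·R2: [0, 0, 16/3, 8/3]
R5 ← R5 − (7/6)·R2: [0, 0, 4/3, 2/3]
R4 ← R4 + (12)·R3: [0, 0, 0, 0]
R5 ← R5 + (3)·R3: [0, 0, 0, 0]
Echelon form has 3 nonzero rows, so rank(A) = 3.
The rank gives the maximum number of linearly independent rows: 3.

3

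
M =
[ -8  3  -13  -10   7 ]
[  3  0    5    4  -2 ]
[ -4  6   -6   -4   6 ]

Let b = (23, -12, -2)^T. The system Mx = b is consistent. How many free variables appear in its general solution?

3

Row reduce the augmented matrix [M | b].
R2 ← R2 + (3/8)·R1: [0, 9/8, 1/8, 1/4, 5/8, -27/8]
R3 ← R3 − (1/2)·R1: [0, 9/2, 1/2, 1, 5/2, -27/2]
R3 ← R3 − (4)·R2: [0, 0, 0, 0, 0, 0]
The echelon form has 2 nonzero rows, and every pivot lies in the first 5 columns, so rank(M) = rank([M|b]) = 2.
The system is consistent.
Free variables = (unknowns) − (rank) = 5 − 2 = 3.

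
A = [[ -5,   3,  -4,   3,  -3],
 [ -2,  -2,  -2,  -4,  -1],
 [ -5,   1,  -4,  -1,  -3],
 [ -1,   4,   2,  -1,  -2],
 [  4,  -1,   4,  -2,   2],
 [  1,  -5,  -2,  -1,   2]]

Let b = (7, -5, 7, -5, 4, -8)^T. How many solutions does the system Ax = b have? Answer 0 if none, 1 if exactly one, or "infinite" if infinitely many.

0

Row reduce the augmented matrix [A | b].
R2 ← R2 − (2/5)·R1: [0, -16/5, -2/5, -26/5, 1/5, -39/5]
R3 ← R3 − R1: [0, -2, 0, -4, 0, 0]
R4 ← R4 − (1/5)·R1: [0, 17/5, 14/5, -8/5, -7/5, -32/5]
R5 ← R5 + (4/5)·R1: [0, 7/5, 4/5, 2/5, -2/5, 48/5]
R6 ← R6 + (1/5)·R1: [0, -22/5, -14/5, -2/5, 7/5, -33/5]
R3 ← R3 − (5/8)·R2: [0, 0, 1/4, -3/4, -1/8, 39/8]
R4 ← R4 + (17/16)·R2: [0, 0, 19/8, -57/8, -19/16, -235/16]
R5 ← R5 + (7/16)·R2: [0, 0, 5/8, -15/8, -5/16, 99/16]
R6 ← R6 − (11/8)·R2: [0, 0, -9/4, 27/4, 9/8, 33/8]
R4 ← R4 − (19/2)·R3: [0, 0, 0, 0, 0, -61]
R5 ← R5 − (5/2)·R3: [0, 0, 0, 0, 0, -6]
R6 ← R6 + (9)·R3: [0, 0, 0, 0, 0, 48]
R5 ← R5 − (6/61)·R4: [0, 0, 0, 0, 0, 0]
R6 ← R6 + (48/61)·R4: [0, 0, 0, 0, 0, 0]
The echelon form has 4 nonzero rows; the last pivot sits in the augmented column, so rank(A) = 3 but rank([A|b]) = 4.
Since the ranks differ, the system is inconsistent.
It has no solutions.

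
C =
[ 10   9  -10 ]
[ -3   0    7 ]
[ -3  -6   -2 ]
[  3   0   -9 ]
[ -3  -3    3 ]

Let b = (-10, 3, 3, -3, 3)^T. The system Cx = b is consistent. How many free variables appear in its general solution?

Row reduce the augmented matrix [C | b].
R2 ← R2 + (3/10)·R1: [0, 27/10, 4, 0]
R3 ← R3 + (3/10)·R1: [0, -33/10, -5, 0]
R4 ← R4 − (3/10)·R1: [0, -27/10, -6, 0]
R5 ← R5 + (3/10)·R1: [0, -3/10, 0, 0]
R3 ← R3 + (11/9)·R2: [0, 0, -1/9, 0]
R4 ← R4 + R2: [0, 0, -2, 0]
R5 ← R5 + (1/9)·R2: [0, 0, 4/9, 0]
R4 ← R4 − (18)·R3: [0, 0, 0, 0]
R5 ← R5 + (4)·R3: [0, 0, 0, 0]
The echelon form has 3 nonzero rows, and every pivot lies in the first 3 columns, so rank(C) = rank([C|b]) = 3.
The system is consistent.
Free variables = (unknowns) − (rank) = 3 − 3 = 0.

0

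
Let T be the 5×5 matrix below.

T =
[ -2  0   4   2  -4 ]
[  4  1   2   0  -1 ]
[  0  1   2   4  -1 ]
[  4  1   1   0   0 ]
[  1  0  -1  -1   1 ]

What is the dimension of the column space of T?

Row reduce to echelon form.
R2 ← R2 + (2)·R1: [0, 1, 10, 4, -9]
R4 ← R4 + (2)·R1: [0, 1, 9, 4, -8]
R5 ← R5 + (1/2)·R1: [0, 0, 1, 0, -1]
R3 ← R3 − R2: [0, 0, -8, 0, 8]
R4 ← R4 − R2: [0, 0, -1, 0, 1]
R4 ← R4 − (1/8)·R3: [0, 0, 0, 0, 0]
R5 ← R5 + (1/8)·R3: [0, 0, 0, 0, 0]
Echelon form has 3 nonzero rows, so rank(T) = 3.
The column space has dimension equal to the rank: 3.

3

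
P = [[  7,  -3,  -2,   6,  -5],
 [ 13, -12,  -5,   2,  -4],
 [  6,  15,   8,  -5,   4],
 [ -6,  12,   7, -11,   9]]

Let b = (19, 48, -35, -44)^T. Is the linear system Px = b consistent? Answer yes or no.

Row reduce the augmented matrix [P | b].
R2 ← R2 − (13/7)·R1: [0, -45/7, -9/7, -64/7, 37/7, 89/7]
R3 ← R3 − (6/7)·R1: [0, 123/7, 68/7, -71/7, 58/7, -359/7]
R4 ← R4 + (6/7)·R1: [0, 66/7, 37/7, -41/7, 33/7, -194/7]
R3 ← R3 + (41/15)·R2: [0, 0, 31/5, -527/15, 341/15, -248/15]
R4 ← R4 + (22/15)·R2: [0, 0, 17/5, -289/15, 187/15, -136/15]
R4 ← R4 − (17/31)·R3: [0, 0, 0, 0, 0, 0]
The echelon form has 3 nonzero rows, and every pivot lies in the first 5 columns, so rank(P) = rank([P|b]) = 3.
The system is consistent.

yes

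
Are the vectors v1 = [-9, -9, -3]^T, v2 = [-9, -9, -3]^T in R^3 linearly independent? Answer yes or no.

no

Form the matrix with these vectors as rows and row reduce.
R2 ← R2 − R1: [0, 0, 0]
1 nonzero row, so the 2 vectors span a space of dimension 1.
Since 1 < 2, the vectors are linearly dependent.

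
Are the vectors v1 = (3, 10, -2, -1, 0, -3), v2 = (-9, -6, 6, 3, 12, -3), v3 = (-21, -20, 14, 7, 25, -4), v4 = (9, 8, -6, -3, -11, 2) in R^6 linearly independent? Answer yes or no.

Form the matrix with these vectors as rows and row reduce.
R2 ← R2 + (3)·R1: [0, 24, 0, 0, 12, -12]
R3 ← R3 + (7)·R1: [0, 50, 0, 0, 25, -25]
R4 ← R4 − (3)·R1: [0, -22, 0, 0, -11, 11]
R3 ← R3 − (25/12)·R2: [0, 0, 0, 0, 0, 0]
R4 ← R4 + (11/12)·R2: [0, 0, 0, 0, 0, 0]
2 nonzero rows, so the 4 vectors span a space of dimension 2.
Since 2 < 4, the vectors are linearly dependent.

no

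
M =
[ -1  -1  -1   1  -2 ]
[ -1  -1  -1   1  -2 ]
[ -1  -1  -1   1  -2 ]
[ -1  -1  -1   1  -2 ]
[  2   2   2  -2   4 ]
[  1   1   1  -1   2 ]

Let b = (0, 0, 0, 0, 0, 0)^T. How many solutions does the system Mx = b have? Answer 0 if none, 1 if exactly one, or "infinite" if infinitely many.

infinite

Row reduce the augmented matrix [M | b].
R2 ← R2 − R1: [0, 0, 0, 0, 0, 0]
R3 ← R3 − R1: [0, 0, 0, 0, 0, 0]
R4 ← R4 − R1: [0, 0, 0, 0, 0, 0]
R5 ← R5 + (2)·R1: [0, 0, 0, 0, 0, 0]
R6 ← R6 + R1: [0, 0, 0, 0, 0, 0]
The echelon form has 1 nonzero rows, and every pivot lies in the first 5 columns, so rank(M) = rank([M|b]) = 1.
The system is consistent.
rank = 1 < 5 unknowns, so there are infinitely many solutions.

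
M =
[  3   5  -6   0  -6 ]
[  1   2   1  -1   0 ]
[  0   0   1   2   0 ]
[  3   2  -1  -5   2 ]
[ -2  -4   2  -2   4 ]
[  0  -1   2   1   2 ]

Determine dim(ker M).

Row reduce to echelon form.
R2 ← R2 − (1/3)·R1: [0, 1/3, 3, -1, 2]
R4 ← R4 − R1: [0, -3, 5, -5, 8]
R5 ← R5 + (2/3)·R1: [0, -2/3, -2, -2, 0]
R4 ← R4 + (9)·R2: [0, 0, 32, -14, 26]
R5 ← R5 + (2)·R2: [0, 0, 4, -4, 4]
R6 ← R6 + (3)·R2: [0, 0, 11, -2, 8]
R4 ← R4 − (32)·R3: [0, 0, 0, -78, 26]
R5 ← R5 − (4)·R3: [0, 0, 0, -12, 4]
R6 ← R6 − (11)·R3: [0, 0, 0, -24, 8]
R5 ← R5 − (2/13)·R4: [0, 0, 0, 0, 0]
R6 ← R6 − (4/13)·R4: [0, 0, 0, 0, 0]
4 nonzero rows, so rank(M) = 4.
M has 5 columns; by rank–nullity, nullity = 5 − 4 = 1.

1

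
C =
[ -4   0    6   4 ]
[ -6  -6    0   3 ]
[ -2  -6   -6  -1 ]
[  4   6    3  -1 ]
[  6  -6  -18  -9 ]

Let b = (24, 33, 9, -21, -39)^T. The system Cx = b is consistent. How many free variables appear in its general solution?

2

Row reduce the augmented matrix [C | b].
R2 ← R2 − (3/2)·R1: [0, -6, -9, -3, -3]
R3 ← R3 − (1/2)·R1: [0, -6, -9, -3, -3]
R4 ← R4 + R1: [0, 6, 9, 3, 3]
R5 ← R5 + (3/2)·R1: [0, -6, -9, -3, -3]
R3 ← R3 − R2: [0, 0, 0, 0, 0]
R4 ← R4 + R2: [0, 0, 0, 0, 0]
R5 ← R5 − R2: [0, 0, 0, 0, 0]
The echelon form has 2 nonzero rows, and every pivot lies in the first 4 columns, so rank(C) = rank([C|b]) = 2.
The system is consistent.
Free variables = (unknowns) − (rank) = 4 − 2 = 2.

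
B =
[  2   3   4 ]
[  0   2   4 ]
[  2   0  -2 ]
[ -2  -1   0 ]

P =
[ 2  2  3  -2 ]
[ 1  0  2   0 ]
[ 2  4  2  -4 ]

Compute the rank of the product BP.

First compute BP:
[[ 15,  20,  20, -20],
 [ 10,  16,  12, -16],
 [  0,  -4,   2,   4],
 [ -5,  -4,  -8,   4]]
Now row reduce the product.
R2 ← R2 − (2/3)·R1: [0, 8/3, -4/3, -8/3]
R4 ← R4 + (1/3)·R1: [0, 8/3, -4/3, -8/3]
R3 ← R3 + (3/2)·R2: [0, 0, 0, 0]
R4 ← R4 − R2: [0, 0, 0, 0]
2 nonzero rows, so rank(BP) = 2.

2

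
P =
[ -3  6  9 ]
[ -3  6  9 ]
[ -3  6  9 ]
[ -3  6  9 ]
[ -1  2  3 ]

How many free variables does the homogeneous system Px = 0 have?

2

Row reduce to echelon form.
R2 ← R2 − R1: [0, 0, 0]
R3 ← R3 − R1: [0, 0, 0]
R4 ← R4 − R1: [0, 0, 0]
R5 ← R5 − (1/3)·R1: [0, 0, 0]
1 nonzero row, so rank(P) = 1.
P has 3 columns; by rank–nullity, nullity = 3 − 1 = 2.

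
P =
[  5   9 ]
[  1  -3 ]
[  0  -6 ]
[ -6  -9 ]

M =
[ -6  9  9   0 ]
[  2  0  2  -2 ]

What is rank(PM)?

First compute PM:
[[-12,  45,  63, -18],
 [-12,   9,   3,   6],
 [-12,   0, -12,  12],
 [ 18, -54, -72,  18]]
Now row reduce the product.
R2 ← R2 − R1: [0, -36, -60, 24]
R3 ← R3 − R1: [0, -45, -75, 30]
R4 ← R4 + (3/2)·R1: [0, 27/2, 45/2, -9]
R3 ← R3 − (5/4)·R2: [0, 0, 0, 0]
R4 ← R4 + (3/8)·R2: [0, 0, 0, 0]
2 nonzero rows, so rank(PM) = 2.

2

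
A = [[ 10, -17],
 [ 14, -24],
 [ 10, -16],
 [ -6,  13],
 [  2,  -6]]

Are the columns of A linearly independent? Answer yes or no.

Row reduce A to echelon form.
R2 ← R2 − (7/5)·R1: [0, -1/5]
R3 ← R3 − R1: [0, 1]
R4 ← R4 + (3/5)·R1: [0, 14/5]
R5 ← R5 − (1/5)·R1: [0, -13/5]
R3 ← R3 + (5)·R2: [0, 0]
R4 ← R4 + (14)·R2: [0, 0]
R5 ← R5 − (13)·R2: [0, 0]
2 pivots among 2 columns.
Every column is a pivot column, so the columns are linearly independent.

yes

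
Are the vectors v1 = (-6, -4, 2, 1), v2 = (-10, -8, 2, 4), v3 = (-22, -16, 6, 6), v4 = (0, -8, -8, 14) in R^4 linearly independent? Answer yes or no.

no

Form the matrix with these vectors as rows and row reduce.
R2 ← R2 − (5/3)·R1: [0, -4/3, -4/3, 7/3]
R3 ← R3 − (11/3)·R1: [0, -4/3, -4/3, 7/3]
R3 ← R3 − R2: [0, 0, 0, 0]
R4 ← R4 − (6)·R2: [0, 0, 0, 0]
2 nonzero rows, so the 4 vectors span a space of dimension 2.
Since 2 < 4, the vectors are linearly dependent.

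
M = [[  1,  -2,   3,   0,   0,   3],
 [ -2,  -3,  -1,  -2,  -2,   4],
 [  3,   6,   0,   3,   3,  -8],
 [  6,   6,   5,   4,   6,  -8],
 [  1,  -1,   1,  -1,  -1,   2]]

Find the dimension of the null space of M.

Row reduce to echelon form.
R2 ← R2 + (2)·R1: [0, -7, 5, -2, -2, 10]
R3 ← R3 − (3)·R1: [0, 12, -9, 3, 3, -17]
R4 ← R4 − (6)·R1: [0, 18, -13, 4, 6, -26]
R5 ← R5 − R1: [0, 1, -2, -1, -1, -1]
R3 ← R3 + (12/7)·R2: [0, 0, -3/7, -3/7, -3/7, 1/7]
R4 ← R4 + (18/7)·R2: [0, 0, -1/7, -8/7, 6/7, -2/7]
R5 ← R5 + (1/7)·R2: [0, 0, -9/7, -9/7, -9/7, 3/7]
R4 ← R4 − (1/3)·R3: [0, 0, 0, -1, 1, -1/3]
R5 ← R5 − (3)·R3: [0, 0, 0, 0, 0, 0]
4 nonzero rows, so rank(M) = 4.
M has 6 columns; by rank–nullity, nullity = 6 − 4 = 2.

2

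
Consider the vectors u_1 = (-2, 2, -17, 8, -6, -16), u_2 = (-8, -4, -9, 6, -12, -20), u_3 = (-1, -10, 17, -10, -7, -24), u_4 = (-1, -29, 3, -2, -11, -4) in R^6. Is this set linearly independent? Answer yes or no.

Form the matrix with these vectors as rows and row reduce.
R2 ← R2 − (4)·R1: [0, -12, 59, -26, 12, 44]
R3 ← R3 − (1/2)·R1: [0, -11, 51/2, -14, -4, -16]
R4 ← R4 − (1/2)·R1: [0, -30, 23/2, -6, -8, 4]
R3 ← R3 − (11/12)·R2: [0, 0, -343/12, 59/6, -15, -169/3]
R4 ← R4 − (5/2)·R2: [0, 0, -136, 59, -38, -106]
R4 ← R4 − (1632/343)·R3: [0, 0, 0, 4189/343, 11446/343, 55578/343]
4 nonzero rows, so the 4 vectors span a space of dimension 4.
Since 4 = 4, the vectors are linearly independent.

yes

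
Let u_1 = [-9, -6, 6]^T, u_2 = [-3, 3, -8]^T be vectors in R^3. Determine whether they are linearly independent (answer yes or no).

yes

Form the matrix with these vectors as rows and row reduce.
R2 ← R2 − (1/3)·R1: [0, 5, -10]
2 nonzero rows, so the 2 vectors span a space of dimension 2.
Since 2 = 2, the vectors are linearly independent.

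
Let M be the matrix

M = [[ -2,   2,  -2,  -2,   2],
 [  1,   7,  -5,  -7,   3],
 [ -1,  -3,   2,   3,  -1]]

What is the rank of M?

Row reduce to echelon form.
R2 ← R2 + (1/2)·R1: [0, 8, -6, -8, 4]
R3 ← R3 − (1/2)·R1: [0, -4, 3, 4, -2]
R3 ← R3 + (1/2)·R2: [0, 0, 0, 0, 0]
Echelon form has 2 nonzero rows, so rank(M) = 2.

2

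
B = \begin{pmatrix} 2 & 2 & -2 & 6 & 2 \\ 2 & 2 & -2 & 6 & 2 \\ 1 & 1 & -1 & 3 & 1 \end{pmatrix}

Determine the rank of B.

1

Row reduce to echelon form.
R2 ← R2 − R1: [0, 0, 0, 0, 0]
R3 ← R3 − (1/2)·R1: [0, 0, 0, 0, 0]
Echelon form has 1 nonzero row, so rank(B) = 1.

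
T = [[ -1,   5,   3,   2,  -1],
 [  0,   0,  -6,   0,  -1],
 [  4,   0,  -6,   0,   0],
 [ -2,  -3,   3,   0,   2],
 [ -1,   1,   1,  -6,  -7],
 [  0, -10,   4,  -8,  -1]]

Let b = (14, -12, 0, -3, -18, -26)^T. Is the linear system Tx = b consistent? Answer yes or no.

yes

Row reduce the augmented matrix [T | b].
R3 ← R3 + (4)·R1: [0, 20, 6, 8, -4, 56]
R4 ← R4 − (2)·R1: [0, -13, -3, -4, 4, -31]
R5 ← R5 − R1: [0, -4, -2, -8, -6, -32]
Swap R2 ↔ R3
R4 ← R4 + (13/20)·R2: [0, 0, 9/10, 6/5, 7/5, 27/5]
R5 ← R5 + (1/5)·R2: [0, 0, -4/5, -32/5, -34/5, -104/5]
R6 ← R6 + (1/2)·R2: [0, 0, 7, -4, -3, 2]
R4 ← R4 + (3/20)·R3: [0, 0, 0, 6/5, 5/4, 18/5]
R5 ← R5 − (2/15)·R3: [0, 0, 0, -32/5, -20/3, -96/5]
R6 ← R6 + (7/6)·R3: [0, 0, 0, -4, -25/6, -12]
R5 ← R5 + (16/3)·R4: [0, 0, 0, 0, 0, 0]
R6 ← R6 + (10/3)·R4: [0, 0, 0, 0, 0, 0]
The echelon form has 4 nonzero rows, and every pivot lies in the first 5 columns, so rank(T) = rank([T|b]) = 4.
The system is consistent.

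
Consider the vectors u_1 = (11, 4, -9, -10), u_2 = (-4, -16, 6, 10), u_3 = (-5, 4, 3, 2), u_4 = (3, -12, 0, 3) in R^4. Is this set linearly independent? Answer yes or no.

no

Form the matrix with these vectors as rows and row reduce.
R2 ← R2 + (4/11)·R1: [0, -160/11, 30/11, 70/11]
R3 ← R3 + (5/11)·R1: [0, 64/11, -12/11, -28/11]
R4 ← R4 − (3/11)·R1: [0, -144/11, 27/11, 63/11]
R3 ← R3 + (2/5)·R2: [0, 0, 0, 0]
R4 ← R4 − (9/10)·R2: [0, 0, 0, 0]
2 nonzero rows, so the 4 vectors span a space of dimension 2.
Since 2 < 4, the vectors are linearly dependent.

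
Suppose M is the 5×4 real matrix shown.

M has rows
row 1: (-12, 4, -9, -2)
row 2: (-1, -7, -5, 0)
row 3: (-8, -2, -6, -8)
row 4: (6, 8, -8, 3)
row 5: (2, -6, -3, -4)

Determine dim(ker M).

0

Row reduce to echelon form.
R2 ← R2 − (1/12)·R1: [0, -22/3, -17/4, 1/6]
R3 ← R3 − (2/3)·R1: [0, -14/3, 0, -20/3]
R4 ← R4 + (1/2)·R1: [0, 10, -25/2, 2]
R5 ← R5 + (1/6)·R1: [0, -16/3, -9/2, -13/3]
R3 ← R3 − (7/11)·R2: [0, 0, 119/44, -149/22]
R4 ← R4 + (15/11)·R2: [0, 0, -805/44, 49/22]
R5 ← R5 − (8/11)·R2: [0, 0, -31/22, -49/11]
R4 ← R4 + (115/17)·R3: [0, 0, 0, -741/17]
R5 ← R5 + (62/119)·R3: [0, 0, 0, -950/119]
R5 ← R5 − (50/273)·R4: [0, 0, 0, 0]
4 nonzero rows, so rank(M) = 4.
M has 4 columns; by rank–nullity, nullity = 4 − 4 = 0.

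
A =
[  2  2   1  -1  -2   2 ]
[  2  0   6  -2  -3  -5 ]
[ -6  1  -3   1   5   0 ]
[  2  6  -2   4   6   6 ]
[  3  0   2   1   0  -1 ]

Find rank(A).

Row reduce to echelon form.
R2 ← R2 − R1: [0, -2, 5, -1, -1, -7]
R3 ← R3 + (3)·R1: [0, 7, 0, -2, -1, 6]
R4 ← R4 − R1: [0, 4, -3, 5, 8, 4]
R5 ← R5 − (3/2)·R1: [0, -3, 1/2, 5/2, 3, -4]
R3 ← R3 + (7/2)·R2: [0, 0, 35/2, -11/2, -9/2, -37/2]
R4 ← R4 + (2)·R2: [0, 0, 7, 3, 6, -10]
R5 ← R5 − (3/2)·R2: [0, 0, -7, 4, 9/2, 13/2]
R4 ← R4 − (2/5)·R3: [0, 0, 0, 26/5, 39/5, -13/5]
R5 ← R5 + (2/5)·R3: [0, 0, 0, 9/5, 27/10, -9/10]
R5 ← R5 − (9/26)·R4: [0, 0, 0, 0, 0, 0]
Echelon form has 4 nonzero rows, so rank(A) = 4.

4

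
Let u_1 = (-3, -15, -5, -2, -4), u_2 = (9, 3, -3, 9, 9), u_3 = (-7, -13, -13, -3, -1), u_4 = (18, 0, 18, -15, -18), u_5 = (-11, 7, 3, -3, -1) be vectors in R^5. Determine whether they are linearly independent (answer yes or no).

Form the matrix with these vectors as rows and row reduce.
R2 ← R2 + (3)·R1: [0, -42, -18, 3, -3]
R3 ← R3 − (7/3)·R1: [0, 22, -4/3, 5/3, 25/3]
R4 ← R4 + (6)·R1: [0, -90, -12, -27, -42]
R5 ← R5 − (11/3)·R1: [0, 62, 64/3, 13/3, 41/3]
R3 ← R3 + (11/21)·R2: [0, 0, -226/21, 68/21, 142/21]
R4 ← R4 − (15/7)·R2: [0, 0, 186/7, -234/7, -249/7]
R5 ← R5 + (31/21)·R2: [0, 0, -110/21, 184/21, 194/21]
R4 ← R4 + (279/113)·R3: [0, 0, 0, -2874/113, -2133/113]
R5 ← R5 − (55/113)·R3: [0, 0, 0, 812/113, 672/113]
R5 ← R5 + (406/1437)·R4: [0, 0, 0, 0, 294/479]
5 nonzero rows, so the 5 vectors span a space of dimension 5.
Since 5 = 5, the vectors are linearly independent.

yes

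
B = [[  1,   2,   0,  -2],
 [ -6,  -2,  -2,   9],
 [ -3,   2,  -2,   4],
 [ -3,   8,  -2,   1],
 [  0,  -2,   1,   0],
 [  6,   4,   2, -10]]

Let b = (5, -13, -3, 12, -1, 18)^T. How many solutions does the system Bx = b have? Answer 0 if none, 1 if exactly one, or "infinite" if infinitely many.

Row reduce the augmented matrix [B | b].
R2 ← R2 + (6)·R1: [0, 10, -2, -3, 17]
R3 ← R3 + (3)·R1: [0, 8, -2, -2, 12]
R4 ← R4 + (3)·R1: [0, 14, -2, -5, 27]
R6 ← R6 − (6)·R1: [0, -8, 2, 2, -12]
R3 ← R3 − (4/5)·R2: [0, 0, -2/5, 2/5, -8/5]
R4 ← R4 − (7/5)·R2: [0, 0, 4/5, -4/5, 16/5]
R5 ← R5 + (1/5)·R2: [0, 0, 3/5, -3/5, 12/5]
R6 ← R6 + (4/5)·R2: [0, 0, 2/5, -2/5, 8/5]
R4 ← R4 + (2)·R3: [0, 0, 0, 0, 0]
R5 ← R5 + (3/2)·R3: [0, 0, 0, 0, 0]
R6 ← R6 + R3: [0, 0, 0, 0, 0]
The echelon form has 3 nonzero rows, and every pivot lies in the first 4 columns, so rank(B) = rank([B|b]) = 3.
The system is consistent.
rank = 3 < 4 unknowns, so there are infinitely many solutions.

infinite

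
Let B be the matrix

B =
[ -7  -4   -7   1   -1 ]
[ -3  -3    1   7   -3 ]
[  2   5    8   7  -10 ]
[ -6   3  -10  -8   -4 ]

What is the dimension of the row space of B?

3

Row reduce to echelon form.
R2 ← R2 − (3/7)·R1: [0, -9/7, 4, 46/7, -18/7]
R3 ← R3 + (2/7)·R1: [0, 27/7, 6, 51/7, -72/7]
R4 ← R4 − (6/7)·R1: [0, 45/7, -4, -62/7, -22/7]
R3 ← R3 + (3)·R2: [0, 0, 18, 27, -18]
R4 ← R4 + (5)·R2: [0, 0, 16, 24, -16]
R4 ← R4 − (8/9)·R3: [0, 0, 0, 0, 0]
Echelon form has 3 nonzero rows, so rank(B) = 3.
The row space has dimension equal to the rank: 3.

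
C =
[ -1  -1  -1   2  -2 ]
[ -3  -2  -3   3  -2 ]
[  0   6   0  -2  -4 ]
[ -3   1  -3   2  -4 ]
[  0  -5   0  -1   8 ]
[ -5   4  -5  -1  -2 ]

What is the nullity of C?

Row reduce to echelon form.
R2 ← R2 − (3)·R1: [0, 1, 0, -3, 4]
R4 ← R4 − (3)·R1: [0, 4, 0, -4, 2]
R6 ← R6 − (5)·R1: [0, 9, 0, -11, 8]
R3 ← R3 − (6)·R2: [0, 0, 0, 16, -28]
R4 ← R4 − (4)·R2: [0, 0, 0, 8, -14]
R5 ← R5 + (5)·R2: [0, 0, 0, -16, 28]
R6 ← R6 − (9)·R2: [0, 0, 0, 16, -28]
R4 ← R4 − (1/2)·R3: [0, 0, 0, 0, 0]
R5 ← R5 + R3: [0, 0, 0, 0, 0]
R6 ← R6 − R3: [0, 0, 0, 0, 0]
3 nonzero rows, so rank(C) = 3.
C has 5 columns; by rank–nullity, nullity = 5 − 3 = 2.

2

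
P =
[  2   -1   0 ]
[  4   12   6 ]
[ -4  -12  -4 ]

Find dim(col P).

Row reduce to echelon form.
R2 ← R2 − (2)·R1: [0, 14, 6]
R3 ← R3 + (2)·R1: [0, -14, -4]
R3 ← R3 + R2: [0, 0, 2]
Echelon form has 3 nonzero rows, so rank(P) = 3.
The column space has dimension equal to the rank: 3.

3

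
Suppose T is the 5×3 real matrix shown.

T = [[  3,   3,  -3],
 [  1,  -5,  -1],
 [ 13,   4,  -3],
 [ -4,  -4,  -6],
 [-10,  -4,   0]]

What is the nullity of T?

Row reduce to echelon form.
R2 ← R2 − (1/3)·R1: [0, -6, 0]
R3 ← R3 − (13/3)·R1: [0, -9, 10]
R4 ← R4 + (4/3)·R1: [0, 0, -10]
R5 ← R5 + (10/3)·R1: [0, 6, -10]
R3 ← R3 − (3/2)·R2: [0, 0, 10]
R5 ← R5 + R2: [0, 0, -10]
R4 ← R4 + R3: [0, 0, 0]
R5 ← R5 + R3: [0, 0, 0]
3 nonzero rows, so rank(T) = 3.
T has 3 columns; by rank–nullity, nullity = 3 − 3 = 0.

0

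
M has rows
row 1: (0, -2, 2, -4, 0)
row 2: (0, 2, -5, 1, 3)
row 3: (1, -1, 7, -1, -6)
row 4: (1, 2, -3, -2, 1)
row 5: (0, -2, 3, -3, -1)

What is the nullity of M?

Row reduce to echelon form.
Swap R1 ↔ R3
R4 ← R4 − R1: [0, 3, -10, -1, 7]
R3 ← R3 + R2: [0, 0, -3, -3, 3]
R4 ← R4 − (3/2)·R2: [0, 0, -5/2, -5/2, 5/2]
R5 ← R5 + R2: [0, 0, -2, -2, 2]
R4 ← R4 − (5/6)·R3: [0, 0, 0, 0, 0]
R5 ← R5 − (2/3)·R3: [0, 0, 0, 0, 0]
3 nonzero rows, so rank(M) = 3.
M has 5 columns; by rank–nullity, nullity = 5 − 3 = 2.

2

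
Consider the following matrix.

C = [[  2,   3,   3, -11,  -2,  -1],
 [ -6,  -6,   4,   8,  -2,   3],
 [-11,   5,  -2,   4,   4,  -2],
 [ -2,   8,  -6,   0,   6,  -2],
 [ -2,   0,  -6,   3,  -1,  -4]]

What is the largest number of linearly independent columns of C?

5

Row reduce to echelon form.
R2 ← R2 + (3)·R1: [0, 3, 13, -25, -8, 0]
R3 ← R3 + (11/2)·R1: [0, 43/2, 29/2, -113/2, -7, -15/2]
R4 ← R4 + R1: [0, 11, -3, -11, 4, -3]
R5 ← R5 + R1: [0, 3, -3, -8, -3, -5]
R3 ← R3 − (43/6)·R2: [0, 0, -236/3, 368/3, 151/3, -15/2]
R4 ← R4 − (11/3)·R2: [0, 0, -152/3, 242/3, 100/3, -3]
R5 ← R5 − R2: [0, 0, -16, 17, 5, -5]
R4 ← R4 − (38/59)·R3: [0, 0, 0, 98/59, 54/59, 108/59]
R5 ← R5 − (12/59)·R3: [0, 0, 0, -469/59, -309/59, -205/59]
R5 ← R5 + (67/14)·R4: [0, 0, 0, 0, -6/7, 37/7]
Echelon form has 5 nonzero rows, so rank(C) = 5.
The rank gives the maximum number of linearly independent columns: 5.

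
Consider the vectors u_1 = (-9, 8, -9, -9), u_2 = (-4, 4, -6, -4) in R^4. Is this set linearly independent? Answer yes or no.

Form the matrix with these vectors as rows and row reduce.
R2 ← R2 − (4/9)·R1: [0, 4/9, -2, 0]
2 nonzero rows, so the 2 vectors span a space of dimension 2.
Since 2 = 2, the vectors are linearly independent.

yes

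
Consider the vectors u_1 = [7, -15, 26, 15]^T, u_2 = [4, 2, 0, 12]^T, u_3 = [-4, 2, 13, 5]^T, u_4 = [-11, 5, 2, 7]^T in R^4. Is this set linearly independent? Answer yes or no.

Form the matrix with these vectors as rows and row reduce.
R2 ← R2 − (4/7)·R1: [0, 74/7, -104/7, 24/7]
R3 ← R3 + (4/7)·R1: [0, -46/7, 195/7, 95/7]
R4 ← R4 + (11/7)·R1: [0, -130/7, 300/7, 214/7]
R3 ← R3 + (23/37)·R2: [0, 0, 689/37, 581/37]
R4 ← R4 + (65/37)·R2: [0, 0, 620/37, 1354/37]
R4 ← R4 − (620/689)·R3: [0, 0, 0, 15478/689]
4 nonzero rows, so the 4 vectors span a space of dimension 4.
Since 4 = 4, the vectors are linearly independent.

yes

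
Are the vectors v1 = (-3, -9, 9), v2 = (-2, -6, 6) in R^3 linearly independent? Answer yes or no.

Form the matrix with these vectors as rows and row reduce.
R2 ← R2 − (2/3)·R1: [0, 0, 0]
1 nonzero row, so the 2 vectors span a space of dimension 1.
Since 1 < 2, the vectors are linearly dependent.

no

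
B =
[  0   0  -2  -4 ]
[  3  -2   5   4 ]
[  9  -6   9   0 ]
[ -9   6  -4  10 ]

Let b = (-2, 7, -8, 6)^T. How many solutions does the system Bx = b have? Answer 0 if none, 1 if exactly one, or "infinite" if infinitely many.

0

Row reduce the augmented matrix [B | b].
Swap R1 ↔ R2
R3 ← R3 − (3)·R1: [0, 0, -6, -12, -29]
R4 ← R4 + (3)·R1: [0, 0, 11, 22, 27]
R3 ← R3 − (3)·R2: [0, 0, 0, 0, -23]
R4 ← R4 + (11/2)·R2: [0, 0, 0, 0, 16]
R4 ← R4 + (16/23)·R3: [0, 0, 0, 0, 0]
The echelon form has 3 nonzero rows; the last pivot sits in the augmented column, so rank(B) = 2 but rank([B|b]) = 3.
Since the ranks differ, the system is inconsistent.
It has no solutions.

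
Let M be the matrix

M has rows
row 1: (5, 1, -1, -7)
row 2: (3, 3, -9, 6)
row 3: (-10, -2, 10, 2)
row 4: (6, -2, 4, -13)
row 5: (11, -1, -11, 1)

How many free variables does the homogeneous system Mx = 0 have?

Row reduce to echelon form.
R2 ← R2 − (3/5)·R1: [0, 12/5, -42/5, 51/5]
R3 ← R3 + (2)·R1: [0, 0, 8, -12]
R4 ← R4 − (6/5)·R1: [0, -16/5, 26/5, -23/5]
R5 ← R5 − (11/5)·R1: [0, -16/5, -44/5, 82/5]
R4 ← R4 + (4/3)·R2: [0, 0, -6, 9]
R5 ← R5 + (4/3)·R2: [0, 0, -20, 30]
R4 ← R4 + (3/4)·R3: [0, 0, 0, 0]
R5 ← R5 + (5/2)·R3: [0, 0, 0, 0]
3 nonzero rows, so rank(M) = 3.
M has 4 columns; by rank–nullity, nullity = 4 − 3 = 1.

1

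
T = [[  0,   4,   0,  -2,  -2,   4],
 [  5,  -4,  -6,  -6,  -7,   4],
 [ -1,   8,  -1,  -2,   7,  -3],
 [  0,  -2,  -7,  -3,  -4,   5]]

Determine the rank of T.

4

Row reduce to echelon form.
Swap R1 ↔ R2
R3 ← R3 + (1/5)·R1: [0, 36/5, -11/5, -16/5, 28/5, -11/5]
R3 ← R3 − (9/5)·R2: [0, 0, -11/5, 2/5, 46/5, -47/5]
R4 ← R4 + (1/2)·R2: [0, 0, -7, -4, -5, 7]
R4 ← R4 − (35/11)·R3: [0, 0, 0, -58/11, -377/11, 406/11]
Echelon form has 4 nonzero rows, so rank(T) = 4.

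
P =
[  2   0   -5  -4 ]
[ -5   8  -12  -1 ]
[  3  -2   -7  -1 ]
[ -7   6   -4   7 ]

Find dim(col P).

3

Row reduce to echelon form.
R2 ← R2 + (5/2)·R1: [0, 8, -49/2, -11]
R3 ← R3 − (3/2)·R1: [0, -2, 1/2, 5]
R4 ← R4 + (7/2)·R1: [0, 6, -43/2, -7]
R3 ← R3 + (1/4)·R2: [0, 0, -45/8, 9/4]
R4 ← R4 − (3/4)·R2: [0, 0, -25/8, 5/4]
R4 ← R4 − (5/9)·R3: [0, 0, 0, 0]
Echelon form has 3 nonzero rows, so rank(P) = 3.
The column space has dimension equal to the rank: 3.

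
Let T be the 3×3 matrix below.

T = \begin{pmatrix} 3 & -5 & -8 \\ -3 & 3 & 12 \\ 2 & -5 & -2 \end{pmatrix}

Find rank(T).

2

Row reduce to echelon form.
R2 ← R2 + R1: [0, -2, 4]
R3 ← R3 − (2/3)·R1: [0, -5/3, 10/3]
R3 ← R3 − (5/6)·R2: [0, 0, 0]
Echelon form has 2 nonzero rows, so rank(T) = 2.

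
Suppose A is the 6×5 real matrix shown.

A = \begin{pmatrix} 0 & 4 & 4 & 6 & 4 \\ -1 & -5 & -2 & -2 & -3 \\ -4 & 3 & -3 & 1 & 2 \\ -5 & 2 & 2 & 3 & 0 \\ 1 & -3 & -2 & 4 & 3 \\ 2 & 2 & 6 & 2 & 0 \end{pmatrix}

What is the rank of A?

Row reduce to echelon form.
Swap R1 ↔ R2
R3 ← R3 − (4)·R1: [0, 23, 5, 9, 14]
R4 ← R4 − (5)·R1: [0, 27, 12, 13, 15]
R5 ← R5 + R1: [0, -8, -4, 2, 0]
R6 ← R6 + (2)·R1: [0, -8, 2, -2, -6]
R3 ← R3 − (23/4)·R2: [0, 0, -18, -51/2, -9]
R4 ← R4 − (27/4)·R2: [0, 0, -15, -55/2, -12]
R5 ← R5 + (2)·R2: [0, 0, 4, 14, 8]
R6 ← R6 + (2)·R2: [0, 0, 10, 10, 2]
R4 ← R4 − (5/6)·R3: [0, 0, 0, -25/4, -9/2]
R5 ← R5 + (2/9)·R3: [0, 0, 0, 25/3, 6]
R6 ← R6 + (5/9)·R3: [0, 0, 0, -25/6, -3]
R5 ← R5 + (4/3)·R4: [0, 0, 0, 0, 0]
R6 ← R6 − (2/3)·R4: [0, 0, 0, 0, 0]
Echelon form has 4 nonzero rows, so rank(A) = 4.

4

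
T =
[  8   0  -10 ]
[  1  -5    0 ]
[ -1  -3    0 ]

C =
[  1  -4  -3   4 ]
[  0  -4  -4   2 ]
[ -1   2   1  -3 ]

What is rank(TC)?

2

First compute TC:
[[ 18, -52, -34,  62],
 [  1,  16,  17,  -6],
 [ -1,  16,  15, -10]]
Now row reduce the product.
R2 ← R2 − (1/18)·R1: [0, 170/9, 170/9, -85/9]
R3 ← R3 + (1/18)·R1: [0, 118/9, 118/9, -59/9]
R3 ← R3 − (59/85)·R2: [0, 0, 0, 0]
2 nonzero rows, so rank(TC) = 2.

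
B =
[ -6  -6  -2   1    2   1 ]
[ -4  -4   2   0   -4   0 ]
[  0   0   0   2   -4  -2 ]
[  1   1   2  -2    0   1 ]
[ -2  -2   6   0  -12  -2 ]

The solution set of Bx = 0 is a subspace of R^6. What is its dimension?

Row reduce to echelon form.
R2 ← R2 − (2/3)·R1: [0, 0, 10/3, -2/3, -16/3, -2/3]
R4 ← R4 + (1/6)·R1: [0, 0, 5/3, -11/6, 1/3, 7/6]
R5 ← R5 − (1/3)·R1: [0, 0, 20/3, -1/3, -38/3, -7/3]
R4 ← R4 − (1/2)·R2: [0, 0, 0, -3/2, 3, 3/2]
R5 ← R5 − (2)·R2: [0, 0, 0, 1, -2, -1]
R4 ← R4 + (3/4)·R3: [0, 0, 0, 0, 0, 0]
R5 ← R5 − (1/2)·R3: [0, 0, 0, 0, 0, 0]
3 nonzero rows, so rank(B) = 3.
B has 6 columns; by rank–nullity, nullity = 6 − 3 = 3.

3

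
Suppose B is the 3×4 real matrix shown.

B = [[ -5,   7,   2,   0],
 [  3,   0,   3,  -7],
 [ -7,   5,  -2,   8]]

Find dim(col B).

Row reduce to echelon form.
R2 ← R2 + (3/5)·R1: [0, 21/5, 21/5, -7]
R3 ← R3 − (7/5)·R1: [0, -24/5, -24/5, 8]
R3 ← R3 + (8/7)·R2: [0, 0, 0, 0]
Echelon form has 2 nonzero rows, so rank(B) = 2.
The column space has dimension equal to the rank: 2.

2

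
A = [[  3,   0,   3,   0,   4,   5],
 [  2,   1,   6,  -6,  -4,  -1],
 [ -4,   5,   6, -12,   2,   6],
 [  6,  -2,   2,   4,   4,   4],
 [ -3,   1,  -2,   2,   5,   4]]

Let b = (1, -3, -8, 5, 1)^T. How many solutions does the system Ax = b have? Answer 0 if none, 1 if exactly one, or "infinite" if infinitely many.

0

Row reduce the augmented matrix [A | b].
R2 ← R2 − (2/3)·R1: [0, 1, 4, -6, -20/3, -13/3, -11/3]
R3 ← R3 + (4/3)·R1: [0, 5, 10, -12, 22/3, 38/3, -20/3]
R4 ← R4 − (2)·R1: [0, -2, -4, 4, -4, -6, 3]
R5 ← R5 + R1: [0, 1, 1, 2, 9, 9, 2]
R3 ← R3 − (5)·R2: [0, 0, -10, 18, 122/3, 103/3, 35/3]
R4 ← R4 + (2)·R2: [0, 0, 4, -8, -52/3, -44/3, -13/3]
R5 ← R5 − R2: [0, 0, -3, 8, 47/3, 40/3, 17/3]
R4 ← R4 + (2/5)·R3: [0, 0, 0, -4/5, -16/15, -14/15, 1/3]
R5 ← R5 − (3/10)·R3: [0, 0, 0, 13/5, 52/15, 91/30, 13/6]
R5 ← R5 + (13/4)·R4: [0, 0, 0, 0, 0, 0, 13/4]
The echelon form has 5 nonzero rows; the last pivot sits in the augmented column, so rank(A) = 4 but rank([A|b]) = 5.
Since the ranks differ, the system is inconsistent.
It has no solutions.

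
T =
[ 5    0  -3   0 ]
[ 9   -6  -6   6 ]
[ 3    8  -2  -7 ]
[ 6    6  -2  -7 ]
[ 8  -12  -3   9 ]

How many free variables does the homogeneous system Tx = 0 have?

1

Row reduce to echelon form.
R2 ← R2 − (9/5)·R1: [0, -6, -3/5, 6]
R3 ← R3 − (3/5)·R1: [0, 8, -1/5, -7]
R4 ← R4 − (6/5)·R1: [0, 6, 8/5, -7]
R5 ← R5 − (8/5)·R1: [0, -12, 9/5, 9]
R3 ← R3 + (4/3)·R2: [0, 0, -1, 1]
R4 ← R4 + R2: [0, 0, 1, -1]
R5 ← R5 − (2)·R2: [0, 0, 3, -3]
R4 ← R4 + R3: [0, 0, 0, 0]
R5 ← R5 + (3)·R3: [0, 0, 0, 0]
3 nonzero rows, so rank(T) = 3.
T has 4 columns; by rank–nullity, nullity = 4 − 3 = 1.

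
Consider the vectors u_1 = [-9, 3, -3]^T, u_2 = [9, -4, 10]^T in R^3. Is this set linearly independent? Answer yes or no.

yes

Form the matrix with these vectors as rows and row reduce.
R2 ← R2 + R1: [0, -1, 7]
2 nonzero rows, so the 2 vectors span a space of dimension 2.
Since 2 = 2, the vectors are linearly independent.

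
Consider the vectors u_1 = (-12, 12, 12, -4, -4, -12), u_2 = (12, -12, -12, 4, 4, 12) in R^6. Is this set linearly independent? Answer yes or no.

Form the matrix with these vectors as rows and row reduce.
R2 ← R2 + R1: [0, 0, 0, 0, 0, 0]
1 nonzero row, so the 2 vectors span a space of dimension 1.
Since 1 < 2, the vectors are linearly dependent.

no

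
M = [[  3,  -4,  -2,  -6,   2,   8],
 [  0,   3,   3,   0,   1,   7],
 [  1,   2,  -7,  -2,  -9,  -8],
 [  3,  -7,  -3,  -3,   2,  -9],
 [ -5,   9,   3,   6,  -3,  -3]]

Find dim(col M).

Row reduce to echelon form.
R3 ← R3 − (1/3)·R1: [0, 10/3, -19/3, 0, -29/3, -32/3]
R4 ← R4 − R1: [0, -3, -1, 3, 0, -17]
R5 ← R5 + (5/3)·R1: [0, 7/3, -1/3, -4, 1/3, 31/3]
R3 ← R3 − (10/9)·R2: [0, 0, -29/3, 0, -97/9, -166/9]
R4 ← R4 + R2: [0, 0, 2, 3, 1, -10]
R5 ← R5 − (7/9)·R2: [0, 0, -8/3, -4, -4/9, 44/9]
R4 ← R4 + (6/29)·R3: [0, 0, 0, 3, -107/87, -1202/87]
R5 ← R5 − (8/29)·R3: [0, 0, 0, -4, 220/87, 868/87]
R5 ← R5 + (4/3)·R4: [0, 0, 0, 0, 8/9, -76/9]
Echelon form has 5 nonzero rows, so rank(M) = 5.
The column space has dimension equal to the rank: 5.

5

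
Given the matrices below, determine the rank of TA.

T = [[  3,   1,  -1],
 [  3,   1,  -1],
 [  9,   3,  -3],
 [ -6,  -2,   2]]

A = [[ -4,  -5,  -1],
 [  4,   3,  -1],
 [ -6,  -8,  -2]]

1

First compute TA:
[[ -2,  -4,  -2],
 [ -2,  -4,  -2],
 [ -6, -12,  -6],
 [  4,   8,   4]]
Now row reduce the product.
R2 ← R2 − R1: [0, 0, 0]
R3 ← R3 − (3)·R1: [0, 0, 0]
R4 ← R4 + (2)·R1: [0, 0, 0]
1 nonzero row, so rank(TA) = 1.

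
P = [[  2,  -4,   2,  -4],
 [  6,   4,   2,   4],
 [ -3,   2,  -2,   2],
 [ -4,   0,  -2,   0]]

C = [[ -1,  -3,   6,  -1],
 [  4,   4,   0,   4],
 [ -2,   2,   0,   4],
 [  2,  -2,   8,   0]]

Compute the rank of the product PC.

First compute PC:
[[-30, -10, -20, -10],
 [ 14,  -6,  68,  18],
 [ 19,   9,  -2,   3],
 [  8,   8, -24,  -4]]
Now row reduce the product.
R2 ← R2 + (7/15)·R1: [0, -32/3, 176/3, 40/3]
R3 ← R3 + (19/30)·R1: [0, 8/3, -44/3, -10/3]
R4 ← R4 + (4/15)·R1: [0, 16/3, -88/3, -20/3]
R3 ← R3 + (1/4)·R2: [0, 0, 0, 0]
R4 ← R4 + (1/2)·R2: [0, 0, 0, 0]
2 nonzero rows, so rank(PC) = 2.

2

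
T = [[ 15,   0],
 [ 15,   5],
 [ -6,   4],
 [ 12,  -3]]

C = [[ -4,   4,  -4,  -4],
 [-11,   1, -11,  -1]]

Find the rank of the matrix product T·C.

2

First compute TC:
[[-60,  60, -60, -60],
 [-115,  65, -115, -65],
 [-20, -20, -20,  20],
 [-15,  45, -15, -45]]
Now row reduce the product.
R2 ← R2 − (23/12)·R1: [0, -50, 0, 50]
R3 ← R3 − (1/3)·R1: [0, -40, 0, 40]
R4 ← R4 − (1/4)·R1: [0, 30, 0, -30]
R3 ← R3 − (4/5)·R2: [0, 0, 0, 0]
R4 ← R4 + (3/5)·R2: [0, 0, 0, 0]
2 nonzero rows, so rank(TC) = 2.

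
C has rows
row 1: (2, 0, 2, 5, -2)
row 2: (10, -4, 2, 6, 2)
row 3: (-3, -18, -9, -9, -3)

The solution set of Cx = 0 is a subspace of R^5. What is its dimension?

Row reduce to echelon form.
R2 ← R2 − (5)·R1: [0, -4, -8, -19, 12]
R3 ← R3 + (3/2)·R1: [0, -18, -6, -3/2, -6]
R3 ← R3 − (9/2)·R2: [0, 0, 30, 84, -60]
3 nonzero rows, so rank(C) = 3.
C has 5 columns; by rank–nullity, nullity = 5 − 3 = 2.

2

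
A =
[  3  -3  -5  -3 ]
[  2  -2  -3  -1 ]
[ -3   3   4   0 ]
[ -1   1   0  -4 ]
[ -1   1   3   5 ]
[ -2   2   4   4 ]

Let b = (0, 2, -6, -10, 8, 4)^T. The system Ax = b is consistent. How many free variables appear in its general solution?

2

Row reduce the augmented matrix [A | b].
R2 ← R2 − (2/3)·R1: [0, 0, 1/3, 1, 2]
R3 ← R3 + R1: [0, 0, -1, -3, -6]
R4 ← R4 + (1/3)·R1: [0, 0, -5/3, -5, -10]
R5 ← R5 + (1/3)·R1: [0, 0, 4/3, 4, 8]
R6 ← R6 + (2/3)·R1: [0, 0, 2/3, 2, 4]
R3 ← R3 + (3)·R2: [0, 0, 0, 0, 0]
R4 ← R4 + (5)·R2: [0, 0, 0, 0, 0]
R5 ← R5 − (4)·R2: [0, 0, 0, 0, 0]
R6 ← R6 − (2)·R2: [0, 0, 0, 0, 0]
The echelon form has 2 nonzero rows, and every pivot lies in the first 4 columns, so rank(A) = rank([A|b]) = 2.
The system is consistent.
Free variables = (unknowns) − (rank) = 4 − 2 = 2.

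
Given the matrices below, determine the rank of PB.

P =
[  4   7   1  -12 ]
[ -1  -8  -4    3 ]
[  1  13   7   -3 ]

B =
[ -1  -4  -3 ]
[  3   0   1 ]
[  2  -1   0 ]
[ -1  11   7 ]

First compute PB:
[[ 31, -149, -89],
 [-34,  41,  16],
 [ 55, -44, -11]]
Now row reduce the product.
R2 ← R2 + (34/31)·R1: [0, -3795/31, -2530/31]
R3 ← R3 − (55/31)·R1: [0, 6831/31, 4554/31]
R3 ← R3 + (9/5)·R2: [0, 0, 0]
2 nonzero rows, so rank(PB) = 2.

2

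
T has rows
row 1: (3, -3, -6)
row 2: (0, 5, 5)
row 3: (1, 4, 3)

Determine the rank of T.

2

Row reduce to echelon form.
R3 ← R3 − (1/3)·R1: [0, 5, 5]
R3 ← R3 − R2: [0, 0, 0]
Echelon form has 2 nonzero rows, so rank(T) = 2.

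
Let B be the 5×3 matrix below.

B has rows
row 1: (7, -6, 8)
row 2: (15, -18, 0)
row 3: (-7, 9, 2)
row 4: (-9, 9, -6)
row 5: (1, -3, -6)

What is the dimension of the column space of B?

Row reduce to echelon form.
R2 ← R2 − (15/7)·R1: [0, -36/7, -120/7]
R3 ← R3 + R1: [0, 3, 10]
R4 ← R4 + (9/7)·R1: [0, 9/7, 30/7]
R5 ← R5 − (1/7)·R1: [0, -15/7, -50/7]
R3 ← R3 + (7/12)·R2: [0, 0, 0]
R4 ← R4 + (1/4)·R2: [0, 0, 0]
R5 ← R5 − (5/12)·R2: [0, 0, 0]
Echelon form has 2 nonzero rows, so rank(B) = 2.
The column space has dimension equal to the rank: 2.

2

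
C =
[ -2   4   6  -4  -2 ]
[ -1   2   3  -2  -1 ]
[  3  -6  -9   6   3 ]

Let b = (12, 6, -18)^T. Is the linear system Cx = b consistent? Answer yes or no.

Row reduce the augmented matrix [C | b].
R2 ← R2 − (1/2)·R1: [0, 0, 0, 0, 0, 0]
R3 ← R3 + (3/2)·R1: [0, 0, 0, 0, 0, 0]
The echelon form has 1 nonzero rows, and every pivot lies in the first 5 columns, so rank(C) = rank([C|b]) = 1.
The system is consistent.

yes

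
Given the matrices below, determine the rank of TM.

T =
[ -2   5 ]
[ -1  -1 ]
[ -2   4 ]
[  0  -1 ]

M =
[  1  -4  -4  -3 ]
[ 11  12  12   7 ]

First compute TM:
[[ 53,  68,  68,  41],
 [-12,  -8,  -8,  -4],
 [ 42,  56,  56,  34],
 [-11, -12, -12,  -7]]
Now row reduce the product.
R2 ← R2 + (12/53)·R1: [0, 392/53, 392/53, 280/53]
R3 ← R3 − (42/53)·R1: [0, 112/53, 112/53, 80/53]
R4 ← R4 + (11/53)·R1: [0, 112/53, 112/53, 80/53]
R3 ← R3 − (2/7)·R2: [0, 0, 0, 0]
R4 ← R4 − (2/7)·R2: [0, 0, 0, 0]
2 nonzero rows, so rank(TM) = 2.

2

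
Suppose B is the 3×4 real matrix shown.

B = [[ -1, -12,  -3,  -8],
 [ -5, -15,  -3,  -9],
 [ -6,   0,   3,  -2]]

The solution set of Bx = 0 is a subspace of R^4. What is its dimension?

Row reduce to echelon form.
R2 ← R2 − (5)·R1: [0, 45, 12, 31]
R3 ← R3 − (6)·R1: [0, 72, 21, 46]
R3 ← R3 − (8/5)·R2: [0, 0, 9/5, -18/5]
3 nonzero rows, so rank(B) = 3.
B has 4 columns; by rank–nullity, nullity = 4 − 3 = 1.

1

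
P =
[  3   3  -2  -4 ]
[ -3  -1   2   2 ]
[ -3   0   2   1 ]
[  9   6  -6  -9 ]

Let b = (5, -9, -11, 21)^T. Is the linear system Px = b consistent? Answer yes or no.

Row reduce the augmented matrix [P | b].
R2 ← R2 + R1: [0, 2, 0, -2, -4]
R3 ← R3 + R1: [0, 3, 0, -3, -6]
R4 ← R4 − (3)·R1: [0, -3, 0, 3, 6]
R3 ← R3 − (3/2)·R2: [0, 0, 0, 0, 0]
R4 ← R4 + (3/2)·R2: [0, 0, 0, 0, 0]
The echelon form has 2 nonzero rows, and every pivot lies in the first 4 columns, so rank(P) = rank([P|b]) = 2.
The system is consistent.

yes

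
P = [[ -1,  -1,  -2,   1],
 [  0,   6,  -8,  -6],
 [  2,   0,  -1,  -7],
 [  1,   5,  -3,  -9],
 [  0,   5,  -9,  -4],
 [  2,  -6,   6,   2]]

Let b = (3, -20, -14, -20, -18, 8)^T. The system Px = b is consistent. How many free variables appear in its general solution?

0

Row reduce the augmented matrix [P | b].
R3 ← R3 + (2)·R1: [0, -2, -5, -5, -8]
R4 ← R4 + R1: [0, 4, -5, -8, -17]
R6 ← R6 + (2)·R1: [0, -8, 2, 4, 14]
R3 ← R3 + (1/3)·R2: [0, 0, -23/3, -7, -44/3]
R4 ← R4 − (2/3)·R2: [0, 0, 1/3, -4, -11/3]
R5 ← R5 − (5/6)·R2: [0, 0, -7/3, 1, -4/3]
R6 ← R6 + (4/3)·R2: [0, 0, -26/3, -4, -38/3]
R4 ← R4 + (1/23)·R3: [0, 0, 0, -99/23, -99/23]
R5 ← R5 − (7/23)·R3: [0, 0, 0, 72/23, 72/23]
R6 ← R6 − (26/23)·R3: [0, 0, 0, 90/23, 90/23]
R5 ← R5 + (8/11)·R4: [0, 0, 0, 0, 0]
R6 ← R6 + (10/11)·R4: [0, 0, 0, 0, 0]
The echelon form has 4 nonzero rows, and every pivot lies in the first 4 columns, so rank(P) = rank([P|b]) = 4.
The system is consistent.
Free variables = (unknowns) − (rank) = 4 − 4 = 0.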